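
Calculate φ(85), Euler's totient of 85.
64

85 = 5 × 17
φ(n) = n × ∏(1 - 1/p) for each prime p dividing n
φ(85) = 85 × (1 - 1/5) × (1 - 1/17) = 64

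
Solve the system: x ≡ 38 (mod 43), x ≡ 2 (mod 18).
38

Using Chinese Remainder Theorem:
M = 43 × 18 = 774
M1 = 18, M2 = 43
y1 = 18^(-1) mod 43 = 12
y2 = 43^(-1) mod 18 = 13
x = (38×18×12 + 2×43×13) mod 774 = 38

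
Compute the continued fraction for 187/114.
[1; 1, 1, 1, 3, 1, 1, 4]

Euclidean algorithm steps:
187 = 1 × 114 + 73
114 = 1 × 73 + 41
73 = 1 × 41 + 32
41 = 1 × 32 + 9
32 = 3 × 9 + 5
9 = 1 × 5 + 4
5 = 1 × 4 + 1
4 = 4 × 1 + 0
Continued fraction: [1; 1, 1, 1, 3, 1, 1, 4]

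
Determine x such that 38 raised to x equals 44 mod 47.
35

Baby-step giant-step with step n = ⌈√47⌉ = 7.
Baby steps 38^j mod 47 (j:value) for j=0..6: 0:1, 1:38, 2:34, 3:23, 4:28, 5:30, 6:12.
Giant-step multiplier: 38^(-7) ≡ 38^(46-7) = 38^39 ≡ 10 (mod 47).
Giant steps γ_i = 44·10^i mod 47: γ_0=44, γ_1=17, γ_2=29, γ_3=8, γ_4=33, γ_5=1 (in table at j=0).
x = i·n + j = 5·7 + 0 = 35.
Check: 38^35 ≡ 44 (mod 47).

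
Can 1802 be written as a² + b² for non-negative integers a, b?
11² + 41² (a=11, b=41)

Factorization: 1802 = 2 × 17 × 53
By Fermat: n is sum of two squares iff every prime p ≡ 3 (mod 4) appears to even power.
All primes ≡ 3 (mod 4) appear to even power.
Search a = 0, 1, 2, … for 1802 - a² a perfect square: first hit at a = 11: 1802 - 121 = 1681 = 41².
1802 = 11² + 41² = 121 + 1681 ✓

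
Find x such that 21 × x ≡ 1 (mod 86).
41

gcd(21, 86) = 1, so the inverse exists.
Extended Euclidean algorithm on (86, 21):
86 = 4 × 21 + 2  ⟹  2 = (1)·86 + (-4)·21
21 = 10 × 2 + 1  ⟹  1 = (-10)·86 + (41)·21
So (41)·21 ≡ 1 (mod 86), i.e. 21^(-1) ≡ 41 (mod 86).
Check: 21 × 41 = 861 ≡ 1 (mod 86)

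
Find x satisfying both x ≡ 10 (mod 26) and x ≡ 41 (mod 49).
972

Using Chinese Remainder Theorem:
M = 26 × 49 = 1274
M1 = 49, M2 = 26
y1 = 49^(-1) mod 26 = 17
y2 = 26^(-1) mod 49 = 17
x = (10×49×17 + 41×26×17) mod 1274 = 972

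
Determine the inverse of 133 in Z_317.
174

gcd(133, 317) = 1, so the inverse exists.
Extended Euclidean algorithm on (317, 133):
317 = 2 × 133 + 51  ⟹  51 = (1)·317 + (-2)·133
133 = 2 × 51 + 31  ⟹  31 = (-2)·317 + (5)·133
51 = 1 × 31 + 20  ⟹  20 = (3)·317 + (-7)·133
31 = 1 × 20 + 11  ⟹  11 = (-5)·317 + (12)·133
20 = 1 × 11 + 9  ⟹  9 = (8)·317 + (-19)·133
11 = 1 × 9 + 2  ⟹  2 = (-13)·317 + (31)·133
9 = 4 × 2 + 1  ⟹  1 = (60)·317 + (-143)·133
So (-143)·133 ≡ 1 (mod 317), i.e. 133^(-1) ≡ -143 ≡ 174 (mod 317).
Check: 133 × 174 = 23142 ≡ 1 (mod 317)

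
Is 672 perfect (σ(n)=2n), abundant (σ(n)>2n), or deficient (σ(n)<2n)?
abundant

Proper divisors of 672: sum = 1 + 2 + 3 + 4 + 6 + 7 + 8 + 12 + ... + 112 + 168 + 224 + 336 (23 divisors) = 1344
Since 1344 > 672, 672 is abundant.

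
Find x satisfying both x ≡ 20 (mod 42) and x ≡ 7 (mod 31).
1154

Using Chinese Remainder Theorem:
M = 42 × 31 = 1302
M1 = 31, M2 = 42
y1 = 31^(-1) mod 42 = 19
y2 = 42^(-1) mod 31 = 17
x = (20×31×19 + 7×42×17) mod 1302 = 1154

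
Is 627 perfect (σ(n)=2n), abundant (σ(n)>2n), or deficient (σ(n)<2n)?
deficient

Proper divisors of 627: sum = 1 + 3 + 11 + 19 + 33 + 57 + 209 = 333
Since 333 < 627, 627 is deficient.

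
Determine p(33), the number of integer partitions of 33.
10143

p(n) counts ways to write n as a sum of positive integers (order ignored).
Euler's pentagonal recurrence: p(k) = p(k-1) + p(k-2) - p(k-5) - p(k-7) + p(k-12) + p(k-15) - ... (offsets j(3j∓1)/2, signs ++--, p(0)=1, p(<0)=0).
DP table for k = 0..32: p(0)=1, p(1)=1, p(2)=2, p(3)=3, p(4)=5, p(5)=7, p(6)=11, p(7)=15, p(8)=22, p(9)=30, p(10)=42, p(11)=56, p(12)=77, p(13)=101, p(14)=135, p(15)=176, p(16)=231, p(17)=297, p(18)=385, p(19)=490, p(20)=627, p(21)=792, p(22)=1002, p(23)=1255, p(24)=1575, p(25)=1958, p(26)=2436, p(27)=3010, p(28)=3718, p(29)=4565, p(30)=5604, p(31)=6842, p(32)=8349.
Final step: p(33) = p(32) + p(31) - p(28) - p(26) + p(21) + p(18) - p(11) - p(7)
= 8349 + 6842 - 3718 - 2436 + 792 + 385 - 56 - 15
= 10143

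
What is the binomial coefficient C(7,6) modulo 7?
0

Using Lucas' theorem:
Write n=7 and k=6 in base 7:
n in base 7: [1, 0]
k in base 7: [0, 6]
C(7,6) mod 7 = ∏ C(n_i, k_i) mod 7
Digit binomials (mod 7): C(1,0) = 1; C(0,6) = 0 (k_i > n_i)
Product: 1 × 0 = 0 ≡ 0 (mod 7)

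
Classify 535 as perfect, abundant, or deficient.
deficient

Proper divisors of 535: sum = 1 + 5 + 107 = 113
Since 113 < 535, 535 is deficient.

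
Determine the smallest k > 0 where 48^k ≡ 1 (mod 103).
102

103 is prime, so ord(48) divides φ(103) = 102.
Divisors of 102: 1, 2, 3, 6, 17, 34, 51, 102.
Repeated squaring: 48^1 ≡ 48, 48^2 ≡ 38, 48^4 ≡ 2, 48^8 ≡ 4, 48^16 ≡ 16, 48^32 ≡ 50, 48^64 ≡ 28 (mod 103).
Test 48^d mod 103 for each divisor d in increasing order:
48^1 ≡ 48
48^2 ≡ 38
48^3 = 48^2·48^1 ≡ 73
48^6 = 48^4·48^2 ≡ 76
48^17 = 48^16·48^1 ≡ 47
48^34 = 48^32·48^2 ≡ 46
48^51 = 48^32·48^16·48^2·48^1 ≡ 102
48^102 = 48^64·48^32·48^4·48^2 ≡ 1  ← first divisor giving 1
The order is 102.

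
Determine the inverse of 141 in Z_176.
5

gcd(141, 176) = 1, so the inverse exists.
Extended Euclidean algorithm on (176, 141):
176 = 1 × 141 + 35  ⟹  35 = (1)·176 + (-1)·141
141 = 4 × 35 + 1  ⟹  1 = (-4)·176 + (5)·141
So (5)·141 ≡ 1 (mod 176), i.e. 141^(-1) ≡ 5 (mod 176).
Check: 141 × 5 = 705 ≡ 1 (mod 176)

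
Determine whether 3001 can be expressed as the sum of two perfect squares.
20² + 51² (a=20, b=51)

Factorization: 3001 = 3001
By Fermat: n is sum of two squares iff every prime p ≡ 3 (mod 4) appears to even power.
All primes ≡ 3 (mod 4) appear to even power.
Search a = 0, 1, 2, … for 3001 - a² a perfect square: first hit at a = 20: 3001 - 400 = 2601 = 51².
3001 = 20² + 51² = 400 + 2601 ✓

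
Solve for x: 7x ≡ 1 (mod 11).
8

gcd(7, 11) = 1, so the inverse exists.
Extended Euclidean algorithm on (11, 7):
11 = 1 × 7 + 4  ⟹  4 = (1)·11 + (-1)·7
7 = 1 × 4 + 3  ⟹  3 = (-1)·11 + (2)·7
4 = 1 × 3 + 1  ⟹  1 = (2)·11 + (-3)·7
So (-3)·7 ≡ 1 (mod 11), i.e. 7^(-1) ≡ -3 ≡ 8 (mod 11).
Check: 7 × 8 = 56 ≡ 1 (mod 11)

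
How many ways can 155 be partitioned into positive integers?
66493182097

p(n) counts ways to write n as a sum of positive integers (order ignored).
Euler's pentagonal recurrence: p(k) = p(k-1) + p(k-2) - p(k-5) - p(k-7) + p(k-12) + p(k-15) - ... (offsets j(3j∓1)/2, signs ++--, p(0)=1, p(<0)=0).
DP table for k = 0..154: p(0)=1, p(1)=1, p(2)=2, p(3)=3, p(4)=5, p(5)=7, p(6)=11, p(7)=15, p(8)=22, p(9)=30, p(10)=42, p(11)=56, p(12)=77, p(13)=101, p(14)=135, p(15)=176, p(16)=231, p(17)=297, p(18)=385, p(19)=490, p(20)=627, p(21)=792, p(22)=1002, p(23)=1255, p(24)=1575, p(25)=1958, p(26)=2436, p(27)=3010, p(28)=3718, p(29)=4565, p(30)=5604, p(31)=6842, p(32)=8349, p(33)=10143, p(34)=12310, p(35)=14883, p(36)=17977, p(37)=21637, p(38)=26015, p(39)=31185, p(40)=37338, p(41)=44583, p(42)=53174, p(43)=63261, p(44)=75175, p(45)=89134, p(46)=105558, p(47)=124754, p(48)=147273, p(49)=173525, p(50)=204226, p(51)=239943, p(52)=281589, p(53)=329931, p(54)=386155, p(55)=451276, p(56)=526823, p(57)=614154, p(58)=715220, p(59)=831820, p(60)=966467, p(61)=1121505, p(62)=1300156, p(63)=1505499, p(64)=1741630, p(65)=2012558, p(66)=2323520, p(67)=2679689, p(68)=3087735, p(69)=3554345, p(70)=4087968, p(71)=4697205, p(72)=5392783, p(73)=6185689, p(74)=7089500, p(75)=8118264, p(76)=9289091, p(77)=10619863, p(78)=12132164, p(79)=13848650, p(80)=15796476, p(81)=18004327, p(82)=20506255, p(83)=23338469, p(84)=26543660, p(85)=30167357, p(86)=34262962, p(87)=38887673, p(88)=44108109, p(89)=49995925, p(90)=56634173, p(91)=64112359, p(92)=72533807, p(93)=82010177, p(94)=92669720, p(95)=104651419, p(96)=118114304, p(97)=133230930, p(98)=150198136, p(99)=169229875, p(100)=190569292, p(101)=214481126, p(102)=241265379, p(103)=271248950, p(104)=304801365, p(105)=342325709, p(106)=384276336, p(107)=431149389, p(108)=483502844, p(109)=541946240, p(110)=607163746, p(111)=679903203, p(112)=761002156, p(113)=851376628, p(114)=952050665, p(115)=1064144451, p(116)=1188908248, p(117)=1327710076, p(118)=1482074143, p(119)=1653668665, p(120)=1844349560, p(121)=2056148051, p(122)=2291320912, p(123)=2552338241, p(124)=2841940500, p(125)=3163127352, p(126)=3519222692, p(127)=3913864295, p(128)=4351078600, p(129)=4835271870, p(130)=5371315400, p(131)=5964539504, p(132)=6620830889, p(133)=7346629512, p(134)=8149040695, p(135)=9035836076, p(136)=10015581680, p(137)=11097645016, p(138)=12292341831, p(139)=13610949895, p(140)=15065878135, p(141)=16670689208, p(142)=18440293320, p(143)=20390982757, p(144)=22540654445, p(145)=24908858009, p(146)=27517052599, p(147)=30388671978, p(148)=33549419497, p(149)=37027355200, p(150)=40853235313, p(151)=45060624582, p(152)=49686288421, p(153)=54770336324, p(154)=60356673280.
Final step: p(155) = p(154) + p(153) - p(150) - p(148) + p(143) + p(140) - p(133) - p(129) + p(120) + p(115) - p(104) - p(98) + p(85) + p(78) - p(63) - p(55) + p(38) + p(29) - p(10) - p(0)
= 60356673280 + 54770336324 - 40853235313 - 33549419497 + 20390982757 + 15065878135 - 7346629512 - 4835271870 + 1844349560 + 1064144451 - 304801365 - 150198136 + 30167357 + 12132164 - 1505499 - 451276 + 26015 + 4565 - 42 - 1
= 66493182097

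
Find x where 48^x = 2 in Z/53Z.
5

Baby-step giant-step with step n = ⌈√53⌉ = 8.
Baby steps 48^j mod 53 (j:value) for j=0..7: 0:1, 1:48, 2:25, 3:34, 4:42, 5:2, 6:43, 7:50.
h = 2 is already in the table at j=5, so x = 5.
Check: 48^5 ≡ 2 (mod 53).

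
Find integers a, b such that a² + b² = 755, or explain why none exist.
Not possible

Factorization: 755 = 5 × 151
By Fermat: n is sum of two squares iff every prime p ≡ 3 (mod 4) appears to even power.
Prime(s) ≡ 3 (mod 4) with odd exponent: [(151, 1)]
Therefore 755 cannot be expressed as a² + b².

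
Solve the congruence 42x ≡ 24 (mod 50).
x ≡ 22 (mod 25)

gcd(42, 50) = 2, which divides 24, so solutions exist.
Divide through by 2: 21x ≡ 12 (mod 25).
Find 21^(-1) mod 25 by the extended Euclidean algorithm:
25 = 1 × 21 + 4  ⟹  4 = (1)·25 + (-1)·21
21 = 5 × 4 + 1  ⟹  1 = (-5)·25 + (6)·21
So (6)·21 ≡ 1 (mod 25), i.e. 21^(-1) ≡ 6 (mod 25).
x ≡ 6 × 12 = 72 ≡ 22 (mod 25).
Check: 42 × 22 = 924 ≡ 24 (mod 50).
x ≡ 22 (mod 25), giving 2 solutions mod 50.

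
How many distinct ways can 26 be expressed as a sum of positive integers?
2436

p(n) counts ways to write n as a sum of positive integers (order ignored).
Euler's pentagonal recurrence: p(k) = p(k-1) + p(k-2) - p(k-5) - p(k-7) + p(k-12) + p(k-15) - ... (offsets j(3j∓1)/2, signs ++--, p(0)=1, p(<0)=0).
DP table for k = 0..25: p(0)=1, p(1)=1, p(2)=2, p(3)=3, p(4)=5, p(5)=7, p(6)=11, p(7)=15, p(8)=22, p(9)=30, p(10)=42, p(11)=56, p(12)=77, p(13)=101, p(14)=135, p(15)=176, p(16)=231, p(17)=297, p(18)=385, p(19)=490, p(20)=627, p(21)=792, p(22)=1002, p(23)=1255, p(24)=1575, p(25)=1958.
Final step: p(26) = p(25) + p(24) - p(21) - p(19) + p(14) + p(11) - p(4) - p(0)
= 1958 + 1575 - 792 - 490 + 135 + 56 - 5 - 1
= 2436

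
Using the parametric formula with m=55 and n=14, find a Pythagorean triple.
(2829, 1540, 3221)

Euclid's formula: a = m² - n², b = 2mn, c = m² + n²
m = 55, n = 14
a = 55² - 14² = 3025 - 196 = 2829
b = 2 × 55 × 14 = 1540
c = 55² + 14² = 3025 + 196 = 3221
Verification: 2829² + 1540² = 8003241 + 2371600 = 10374841 = 3221² ✓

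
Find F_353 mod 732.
13

Matrix identity: Q^n = [[F_(n+1), F_n], [F_n, F_(n-1)]] with Q = [[1,1],[1,0]].
n = 353 = 101100001₂. Square-and-multiply, entries mod 732:
Q^1 = [[1,1],[1,0]]
Q^2 = (Q^1)² = [[2,1],[1,1]]
Q^5 = (Q^2)²·Q = [[8,5],[5,3]]
Q^11 = (Q^5)²·Q = [[144,89],[89,55]]
Q^22 = (Q^11)² = [[109,143],[143,698]]
Q^44 = (Q^22)² = [[122,477],[477,377]]
Q^88 = (Q^44)² = [[121,123],[123,730]]
Q^176 = (Q^88)² = [[490,729],[729,493]]
Q^353 = (Q^176)²·Q = [[724,13],[13,711]]
F_353 mod 732 = Q^353[0][1] = 13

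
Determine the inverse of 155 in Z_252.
239

gcd(155, 252) = 1, so the inverse exists.
Extended Euclidean algorithm on (252, 155):
252 = 1 × 155 + 97  ⟹  97 = (1)·252 + (-1)·155
155 = 1 × 97 + 58  ⟹  58 = (-1)·252 + (2)·155
97 = 1 × 58 + 39  ⟹  39 = (2)·252 + (-3)·155
58 = 1 × 39 + 19  ⟹  19 = (-3)·252 + (5)·155
39 = 2 × 19 + 1  ⟹  1 = (8)·252 + (-13)·155
So (-13)·155 ≡ 1 (mod 252), i.e. 155^(-1) ≡ -13 ≡ 239 (mod 252).
Check: 155 × 239 = 37045 ≡ 1 (mod 252)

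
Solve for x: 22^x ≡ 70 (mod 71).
35

Baby-step giant-step with step n = ⌈√71⌉ = 9.
Baby steps 22^j mod 71 (j:value) for j=0..8: 0:1, 1:22, 2:58, 3:69, 4:27, 5:26, 6:4, 7:17, 8:19.
Giant-step multiplier: 22^(-9) ≡ 22^(70-9) = 22^61 ≡ 62 (mod 71).
Giant steps γ_i = 70·62^i mod 71: γ_0=70, γ_1=9, γ_2=61, γ_3=19 (in table at j=8).
x = i·n + j = 3·9 + 8 = 35.
Check: 22^35 ≡ 70 (mod 71).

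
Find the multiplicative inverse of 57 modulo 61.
15

gcd(57, 61) = 1, so the inverse exists.
Extended Euclidean algorithm on (61, 57):
61 = 1 × 57 + 4  ⟹  4 = (1)·61 + (-1)·57
57 = 14 × 4 + 1  ⟹  1 = (-14)·61 + (15)·57
So (15)·57 ≡ 1 (mod 61), i.e. 57^(-1) ≡ 15 (mod 61).
Check: 57 × 15 = 855 ≡ 1 (mod 61)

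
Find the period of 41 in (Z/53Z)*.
52

53 is prime, so ord(41) divides φ(53) = 52.
Divisors of 52: 1, 2, 4, 13, 26, 52.
Repeated squaring: 41^1 ≡ 41, 41^2 ≡ 38, 41^4 ≡ 13, 41^8 ≡ 10, 41^16 ≡ 47, 41^32 ≡ 36 (mod 53).
Test 41^d mod 53 for each divisor d in increasing order:
41^1 ≡ 41
41^2 ≡ 38
41^4 ≡ 13
41^13 = 41^8·41^4·41^1 ≡ 30
41^26 = 41^16·41^8·41^2 ≡ 52
41^52 = 41^32·41^16·41^4 ≡ 1  ← first divisor giving 1
The order is 52.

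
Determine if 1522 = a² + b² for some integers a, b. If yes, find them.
1² + 39² (a=1, b=39)

Factorization: 1522 = 2 × 761
By Fermat: n is sum of two squares iff every prime p ≡ 3 (mod 4) appears to even power.
All primes ≡ 3 (mod 4) appear to even power.
Search a = 0, 1, 2, … for 1522 - a² a perfect square: first hit at a = 1: 1522 - 1 = 1521 = 39².
1522 = 1² + 39² = 1 + 1521 ✓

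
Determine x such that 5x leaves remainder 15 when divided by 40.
x ≡ 3 (mod 8)

gcd(5, 40) = 5, which divides 15, so solutions exist.
Divide through by 5: x ≡ 3 (mod 8).
The coefficient of x is now 1, so x ≡ 3 (mod 8).
Check: 5 × 3 = 15 ≡ 15 (mod 40).
x ≡ 3 (mod 8), giving 5 solutions mod 40.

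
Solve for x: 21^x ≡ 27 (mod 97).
42

Baby-step giant-step with step n = ⌈√97⌉ = 10.
Baby steps 21^j mod 97 (j:value) for j=0..9: 0:1, 1:21, 2:53, 3:46, 4:93, 5:13, 6:79, 7:10, 8:16, 9:45.
Giant-step multiplier: 21^(-10) ≡ 21^(96-10) = 21^86 ≡ 31 (mod 97).
Giant steps γ_i = 27·31^i mod 97: γ_0=27, γ_1=61, γ_2=48, γ_3=33, γ_4=53 (in table at j=2).
x = i·n + j = 4·10 + 2 = 42.
Check: 21^42 ≡ 27 (mod 97).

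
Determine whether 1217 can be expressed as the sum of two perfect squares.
16² + 31² (a=16, b=31)

Factorization: 1217 = 1217
By Fermat: n is sum of two squares iff every prime p ≡ 3 (mod 4) appears to even power.
All primes ≡ 3 (mod 4) appear to even power.
Search a = 0, 1, 2, … for 1217 - a² a perfect square: first hit at a = 16: 1217 - 256 = 961 = 31².
1217 = 16² + 31² = 256 + 961 ✓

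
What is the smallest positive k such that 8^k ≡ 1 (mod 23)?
11

23 is prime, so ord(8) divides φ(23) = 22.
Divisors of 22: 1, 2, 11, 22.
Repeated squaring: 8^1 ≡ 8, 8^2 ≡ 18, 8^4 ≡ 2, 8^8 ≡ 4, 8^16 ≡ 16 (mod 23).
Test 8^d mod 23 for each divisor d in increasing order:
8^1 ≡ 8
8^2 ≡ 18
8^11 = 8^8·8^2·8^1 ≡ 1  ← first divisor giving 1
The order is 11.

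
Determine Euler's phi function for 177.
116

177 = 3 × 59
φ(n) = n × ∏(1 - 1/p) for each prime p dividing n
φ(177) = 177 × (1 - 1/3) × (1 - 1/59) = 116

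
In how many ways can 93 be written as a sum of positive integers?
82010177

p(n) counts ways to write n as a sum of positive integers (order ignored).
Euler's pentagonal recurrence: p(k) = p(k-1) + p(k-2) - p(k-5) - p(k-7) + p(k-12) + p(k-15) - ... (offsets j(3j∓1)/2, signs ++--, p(0)=1, p(<0)=0).
DP table for k = 0..92: p(0)=1, p(1)=1, p(2)=2, p(3)=3, p(4)=5, p(5)=7, p(6)=11, p(7)=15, p(8)=22, p(9)=30, p(10)=42, p(11)=56, p(12)=77, p(13)=101, p(14)=135, p(15)=176, p(16)=231, p(17)=297, p(18)=385, p(19)=490, p(20)=627, p(21)=792, p(22)=1002, p(23)=1255, p(24)=1575, p(25)=1958, p(26)=2436, p(27)=3010, p(28)=3718, p(29)=4565, p(30)=5604, p(31)=6842, p(32)=8349, p(33)=10143, p(34)=12310, p(35)=14883, p(36)=17977, p(37)=21637, p(38)=26015, p(39)=31185, p(40)=37338, p(41)=44583, p(42)=53174, p(43)=63261, p(44)=75175, p(45)=89134, p(46)=105558, p(47)=124754, p(48)=147273, p(49)=173525, p(50)=204226, p(51)=239943, p(52)=281589, p(53)=329931, p(54)=386155, p(55)=451276, p(56)=526823, p(57)=614154, p(58)=715220, p(59)=831820, p(60)=966467, p(61)=1121505, p(62)=1300156, p(63)=1505499, p(64)=1741630, p(65)=2012558, p(66)=2323520, p(67)=2679689, p(68)=3087735, p(69)=3554345, p(70)=4087968, p(71)=4697205, p(72)=5392783, p(73)=6185689, p(74)=7089500, p(75)=8118264, p(76)=9289091, p(77)=10619863, p(78)=12132164, p(79)=13848650, p(80)=15796476, p(81)=18004327, p(82)=20506255, p(83)=23338469, p(84)=26543660, p(85)=30167357, p(86)=34262962, p(87)=38887673, p(88)=44108109, p(89)=49995925, p(90)=56634173, p(91)=64112359, p(92)=72533807.
Final step: p(93) = p(92) + p(91) - p(88) - p(86) + p(81) + p(78) - p(71) - p(67) + p(58) + p(53) - p(42) - p(36) + p(23) + p(16) - p(1)
= 72533807 + 64112359 - 44108109 - 34262962 + 18004327 + 12132164 - 4697205 - 2679689 + 715220 + 329931 - 53174 - 17977 + 1255 + 231 - 1
= 82010177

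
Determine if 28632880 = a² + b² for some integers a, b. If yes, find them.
Not possible

Factorization: 28632880 = 2^4 × 5 × 71^3
By Fermat: n is sum of two squares iff every prime p ≡ 3 (mod 4) appears to even power.
Prime(s) ≡ 3 (mod 4) with odd exponent: [(71, 3)]
Therefore 28632880 cannot be expressed as a² + b².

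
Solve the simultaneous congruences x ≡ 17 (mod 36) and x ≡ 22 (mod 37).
1169

Using Chinese Remainder Theorem:
M = 36 × 37 = 1332
M1 = 37, M2 = 36
y1 = 37^(-1) mod 36 = 1
y2 = 36^(-1) mod 37 = 36
x = (17×37×1 + 22×36×36) mod 1332 = 1169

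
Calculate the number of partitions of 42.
53174

p(n) counts ways to write n as a sum of positive integers (order ignored).
Euler's pentagonal recurrence: p(k) = p(k-1) + p(k-2) - p(k-5) - p(k-7) + p(k-12) + p(k-15) - ... (offsets j(3j∓1)/2, signs ++--, p(0)=1, p(<0)=0).
DP table for k = 0..41: p(0)=1, p(1)=1, p(2)=2, p(3)=3, p(4)=5, p(5)=7, p(6)=11, p(7)=15, p(8)=22, p(9)=30, p(10)=42, p(11)=56, p(12)=77, p(13)=101, p(14)=135, p(15)=176, p(16)=231, p(17)=297, p(18)=385, p(19)=490, p(20)=627, p(21)=792, p(22)=1002, p(23)=1255, p(24)=1575, p(25)=1958, p(26)=2436, p(27)=3010, p(28)=3718, p(29)=4565, p(30)=5604, p(31)=6842, p(32)=8349, p(33)=10143, p(34)=12310, p(35)=14883, p(36)=17977, p(37)=21637, p(38)=26015, p(39)=31185, p(40)=37338, p(41)=44583.
Final step: p(42) = p(41) + p(40) - p(37) - p(35) + p(30) + p(27) - p(20) - p(16) + p(7) + p(2)
= 44583 + 37338 - 21637 - 14883 + 5604 + 3010 - 627 - 231 + 15 + 2
= 53174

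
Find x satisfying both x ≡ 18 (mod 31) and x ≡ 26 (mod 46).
762

Using Chinese Remainder Theorem:
M = 31 × 46 = 1426
M1 = 46, M2 = 31
y1 = 46^(-1) mod 31 = 29
y2 = 31^(-1) mod 46 = 3
x = (18×46×29 + 26×31×3) mod 1426 = 762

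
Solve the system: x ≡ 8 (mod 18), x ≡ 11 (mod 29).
98

Using Chinese Remainder Theorem:
M = 18 × 29 = 522
M1 = 29, M2 = 18
y1 = 29^(-1) mod 18 = 5
y2 = 18^(-1) mod 29 = 21
x = (8×29×5 + 11×18×21) mod 522 = 98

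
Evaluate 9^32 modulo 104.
81

Repeated squaring. Binary of 32 = 100000.
9^1 ≡ 9 (mod 104); 9^2 ≡ 81 (mod 104); 9^4 ≡ 9 (mod 104); 9^8 ≡ 81 (mod 104); 9^16 ≡ 9 (mod 104); 9^32 ≡ 81 (mod 104)
9^32 = 9^32 ≡ 81 (mod 104)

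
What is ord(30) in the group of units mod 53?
4

53 is prime, so ord(30) divides φ(53) = 52.
Divisors of 52: 1, 2, 4, 13, 26, 52.
Repeated squaring: 30^1 ≡ 30, 30^2 ≡ 52, 30^4 ≡ 1, 30^8 ≡ 1, 30^16 ≡ 1, 30^32 ≡ 1 (mod 53).
Test 30^d mod 53 for each divisor d in increasing order:
30^1 ≡ 30
30^2 ≡ 52
30^4 ≡ 1  ← first divisor giving 1
The order is 4.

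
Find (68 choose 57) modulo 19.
1

Using Lucas' theorem:
Write n=68 and k=57 in base 19:
n in base 19: [3, 11]
k in base 19: [3, 0]
C(68,57) mod 19 = ∏ C(n_i, k_i) mod 19
Digit binomials (mod 19): C(3,3) = 1; C(11,0) = 1
Product: 1 × 1 = 1 ≡ 1 (mod 19)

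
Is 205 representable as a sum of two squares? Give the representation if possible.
3² + 14² (a=3, b=14)

Factorization: 205 = 5 × 41
By Fermat: n is sum of two squares iff every prime p ≡ 3 (mod 4) appears to even power.
All primes ≡ 3 (mod 4) appear to even power.
Search a = 0, 1, 2, … for 205 - a² a perfect square: first hit at a = 3: 205 - 9 = 196 = 14².
205 = 3² + 14² = 9 + 196 ✓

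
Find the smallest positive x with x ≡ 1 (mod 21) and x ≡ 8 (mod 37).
526

Using Chinese Remainder Theorem:
M = 21 × 37 = 777
M1 = 37, M2 = 21
y1 = 37^(-1) mod 21 = 4
y2 = 21^(-1) mod 37 = 30
x = (1×37×4 + 8×21×30) mod 777 = 526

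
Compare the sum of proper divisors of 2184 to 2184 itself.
abundant

Proper divisors of 2184: sum = 1 + 2 + 3 + 4 + 6 + 7 + 8 + 12 + ... + 364 + 546 + 728 + 1092 (31 divisors) = 4536
Since 4536 > 2184, 2184 is abundant.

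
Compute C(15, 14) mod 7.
1

Using Lucas' theorem:
Write n=15 and k=14 in base 7:
n in base 7: [2, 1]
k in base 7: [2, 0]
C(15,14) mod 7 = ∏ C(n_i, k_i) mod 7
Digit binomials (mod 7): C(2,2) = 1; C(1,0) = 1
Product: 1 × 1 = 1 ≡ 1 (mod 7)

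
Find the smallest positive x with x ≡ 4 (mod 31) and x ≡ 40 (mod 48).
376

Using Chinese Remainder Theorem:
M = 31 × 48 = 1488
M1 = 48, M2 = 31
y1 = 48^(-1) mod 31 = 11
y2 = 31^(-1) mod 48 = 31
x = (4×48×11 + 40×31×31) mod 1488 = 376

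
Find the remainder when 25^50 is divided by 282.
55

Repeated squaring. Binary of 50 = 110010.
25^1 ≡ 25 (mod 282); 25^2 ≡ 61 (mod 282); 25^4 ≡ 55 (mod 282); 25^8 ≡ 205 (mod 282); 25^16 ≡ 7 (mod 282); 25^32 ≡ 49 (mod 282)
25^50 = 25^2 × 25^16 × 25^32 ≡ 55 (mod 282)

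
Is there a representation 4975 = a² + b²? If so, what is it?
Not possible

Factorization: 4975 = 5^2 × 199
By Fermat: n is sum of two squares iff every prime p ≡ 3 (mod 4) appears to even power.
Prime(s) ≡ 3 (mod 4) with odd exponent: [(199, 1)]
Therefore 4975 cannot be expressed as a² + b².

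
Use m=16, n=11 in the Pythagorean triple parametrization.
(135, 352, 377)

Euclid's formula: a = m² - n², b = 2mn, c = m² + n²
m = 16, n = 11
a = 16² - 11² = 256 - 121 = 135
b = 2 × 16 × 11 = 352
c = 16² + 11² = 256 + 121 = 377
Verification: 135² + 352² = 18225 + 123904 = 142129 = 377² ✓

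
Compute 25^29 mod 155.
5

Repeated squaring. Binary of 29 = 11101.
25^1 ≡ 25 (mod 155); 25^2 ≡ 5 (mod 155); 25^4 ≡ 25 (mod 155); 25^8 ≡ 5 (mod 155); 25^16 ≡ 25 (mod 155)
25^29 = 25^1 × 25^4 × 25^8 × 25^16 ≡ 5 (mod 155)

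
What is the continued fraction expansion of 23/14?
[1; 1, 1, 1, 4]

Euclidean algorithm steps:
23 = 1 × 14 + 9
14 = 1 × 9 + 5
9 = 1 × 5 + 4
5 = 1 × 4 + 1
4 = 4 × 1 + 0
Continued fraction: [1; 1, 1, 1, 4]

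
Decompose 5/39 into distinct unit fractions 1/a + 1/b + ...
1/8 + 1/312

Greedy algorithm:
5/39: ceiling(39/5) = 8, use 1/8
1/312: ceiling(312/1) = 312, use 1/312
Result: 5/39 = 1/8 + 1/312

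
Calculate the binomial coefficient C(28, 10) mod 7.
0

Using Lucas' theorem:
Write n=28 and k=10 in base 7:
n in base 7: [4, 0]
k in base 7: [1, 3]
C(28,10) mod 7 = ∏ C(n_i, k_i) mod 7
Digit binomials (mod 7): C(4,1) = 4; C(0,3) = 0 (k_i > n_i)
Product: 4 × 0 = 0 ≡ 0 (mod 7)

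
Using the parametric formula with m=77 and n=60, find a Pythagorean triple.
(2329, 9240, 9529)

Euclid's formula: a = m² - n², b = 2mn, c = m² + n²
m = 77, n = 60
a = 77² - 60² = 5929 - 3600 = 2329
b = 2 × 77 × 60 = 9240
c = 77² + 60² = 5929 + 3600 = 9529
Verification: 2329² + 9240² = 5424241 + 85377600 = 90801841 = 9529² ✓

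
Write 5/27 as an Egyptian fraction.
1/6 + 1/54

Greedy algorithm:
5/27: ceiling(27/5) = 6, use 1/6
1/54: ceiling(54/1) = 54, use 1/54
Result: 5/27 = 1/6 + 1/54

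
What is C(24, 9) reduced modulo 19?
0

Using Lucas' theorem:
Write n=24 and k=9 in base 19:
n in base 19: [1, 5]
k in base 19: [0, 9]
C(24,9) mod 19 = ∏ C(n_i, k_i) mod 19
Digit binomials (mod 19): C(1,0) = 1; C(5,9) = 0 (k_i > n_i)
Product: 1 × 0 = 0 ≡ 0 (mod 19)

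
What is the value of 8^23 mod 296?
88

Repeated squaring. Binary of 23 = 10111.
8^1 ≡ 8 (mod 296); 8^2 ≡ 64 (mod 296); 8^4 ≡ 248 (mod 296); 8^8 ≡ 232 (mod 296); 8^16 ≡ 248 (mod 296)
8^23 = 8^1 × 8^2 × 8^4 × 8^16 ≡ 88 (mod 296)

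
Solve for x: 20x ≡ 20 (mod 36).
x ≡ 1 (mod 9)

gcd(20, 36) = 4, which divides 20, so solutions exist.
Divide through by 4: 5x ≡ 5 (mod 9).
Find 5^(-1) mod 9 by the extended Euclidean algorithm:
9 = 1 × 5 + 4  ⟹  4 = (1)·9 + (-1)·5
5 = 1 × 4 + 1  ⟹  1 = (-1)·9 + (2)·5
So (2)·5 ≡ 1 (mod 9), i.e. 5^(-1) ≡ 2 (mod 9).
x ≡ 2 × 5 = 10 ≡ 1 (mod 9).
Check: 20 × 1 = 20 ≡ 20 (mod 36).
x ≡ 1 (mod 9), giving 4 solutions mod 36.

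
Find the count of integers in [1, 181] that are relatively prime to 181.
180

181 = 181
φ(n) = n × ∏(1 - 1/p) for each prime p dividing n
φ(181) = 181 × (1 - 1/181) = 180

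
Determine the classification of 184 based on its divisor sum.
deficient

Proper divisors of 184: sum = 1 + 2 + 4 + 8 + 23 + 46 + 92 = 176
Since 176 < 184, 184 is deficient.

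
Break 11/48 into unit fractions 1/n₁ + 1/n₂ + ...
1/5 + 1/35 + 1/1680

Greedy algorithm:
11/48: ceiling(48/11) = 5, use 1/5
7/240: ceiling(240/7) = 35, use 1/35
1/1680: ceiling(1680/1) = 1680, use 1/1680
Result: 11/48 = 1/5 + 1/35 + 1/1680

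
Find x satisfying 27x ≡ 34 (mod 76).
x ≡ 66 (mod 76)

gcd(27, 76) = 1, which divides 34, so solutions exist.
Find 27^(-1) mod 76 by the extended Euclidean algorithm:
76 = 2 × 27 + 22  ⟹  22 = (1)·76 + (-2)·27
27 = 1 × 22 + 5  ⟹  5 = (-1)·76 + (3)·27
22 = 4 × 5 + 2  ⟹  2 = (5)·76 + (-14)·27
5 = 2 × 2 + 1  ⟹  1 = (-11)·76 + (31)·27
So (31)·27 ≡ 1 (mod 76), i.e. 27^(-1) ≡ 31 (mod 76).
x ≡ 31 × 34 = 1054 ≡ 66 (mod 76).
Check: 27 × 66 = 1782 ≡ 34 (mod 76).
Unique solution: x ≡ 66 (mod 76)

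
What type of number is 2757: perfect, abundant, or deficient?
deficient

Proper divisors of 2757: sum = 1 + 3 + 919 = 923
Since 923 < 2757, 2757 is deficient.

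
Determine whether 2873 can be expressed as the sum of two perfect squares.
8² + 53² (a=8, b=53)

Factorization: 2873 = 13^2 × 17
By Fermat: n is sum of two squares iff every prime p ≡ 3 (mod 4) appears to even power.
All primes ≡ 3 (mod 4) appear to even power.
Search a = 0, 1, 2, … for 2873 - a² a perfect square: first hit at a = 8: 2873 - 64 = 2809 = 53².
2873 = 8² + 53² = 64 + 2809 ✓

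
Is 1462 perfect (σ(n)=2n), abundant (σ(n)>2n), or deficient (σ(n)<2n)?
deficient

Proper divisors of 1462: sum = 1 + 2 + 17 + 34 + 43 + 86 + 731 = 914
Since 914 < 1462, 1462 is deficient.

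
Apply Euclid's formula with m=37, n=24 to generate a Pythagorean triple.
(793, 1776, 1945)

Euclid's formula: a = m² - n², b = 2mn, c = m² + n²
m = 37, n = 24
a = 37² - 24² = 1369 - 576 = 793
b = 2 × 37 × 24 = 1776
c = 37² + 24² = 1369 + 576 = 1945
Verification: 793² + 1776² = 628849 + 3154176 = 3783025 = 1945² ✓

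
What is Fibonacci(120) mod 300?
240

Matrix identity: Q^n = [[F_(n+1), F_n], [F_n, F_(n-1)]] with Q = [[1,1],[1,0]].
n = 120 = 1111000₂. Square-and-multiply, entries mod 300:
Q^1 = [[1,1],[1,0]]
Q^3 = (Q^1)²·Q = [[3,2],[2,1]]
Q^7 = (Q^3)²·Q = [[21,13],[13,8]]
Q^15 = (Q^7)²·Q = [[87,10],[10,77]]
Q^30 = (Q^15)² = [[169,140],[140,29]]
Q^60 = (Q^30)² = [[161,120],[120,41]]
Q^120 = (Q^60)² = [[121,240],[240,181]]
F_120 mod 300 = Q^120[0][1] = 240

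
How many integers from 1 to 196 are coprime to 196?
84

196 = 2^2 × 7^2
φ(n) = n × ∏(1 - 1/p) for each prime p dividing n
φ(196) = 196 × (1 - 1/2) × (1 - 1/7) = 84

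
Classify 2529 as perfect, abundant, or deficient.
deficient

Proper divisors of 2529: sum = 1 + 3 + 9 + 281 + 843 = 1137
Since 1137 < 2529, 2529 is deficient.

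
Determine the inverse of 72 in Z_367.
209

gcd(72, 367) = 1, so the inverse exists.
Extended Euclidean algorithm on (367, 72):
367 = 5 × 72 + 7  ⟹  7 = (1)·367 + (-5)·72
72 = 10 × 7 + 2  ⟹  2 = (-10)·367 + (51)·72
7 = 3 × 2 + 1  ⟹  1 = (31)·367 + (-158)·72
So (-158)·72 ≡ 1 (mod 367), i.e. 72^(-1) ≡ -158 ≡ 209 (mod 367).
Check: 72 × 209 = 15048 ≡ 1 (mod 367)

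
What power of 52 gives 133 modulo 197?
120

Baby-step giant-step with step n = ⌈√197⌉ = 15.
Baby steps 52^j mod 197 (j:value) for j=0..14: 0:1, 1:52, 2:143, 3:147, 4:158, 5:139, 6:136, 7:177, 8:142, 9:95, 10:15, 11:189, 12:175, 13:38, 14:6.
Giant-step multiplier: 52^(-15) ≡ 52^(196-15) = 52^181 ≡ 12 (mod 197).
Giant steps γ_i = 133·12^i mod 197: γ_0=133, γ_1=20, γ_2=43, γ_3=122, γ_4=85, γ_5=35, γ_6=26, γ_7=115, γ_8=1 (in table at j=0).
x = i·n + j = 8·15 + 0 = 120.
Check: 52^120 ≡ 133 (mod 197).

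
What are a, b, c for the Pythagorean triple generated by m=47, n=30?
(1309, 2820, 3109)

Euclid's formula: a = m² - n², b = 2mn, c = m² + n²
m = 47, n = 30
a = 47² - 30² = 2209 - 900 = 1309
b = 2 × 47 × 30 = 2820
c = 47² + 30² = 2209 + 900 = 3109
Verification: 1309² + 2820² = 1713481 + 7952400 = 9665881 = 3109² ✓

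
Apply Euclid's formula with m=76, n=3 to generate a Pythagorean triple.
(5767, 456, 5785)

Euclid's formula: a = m² - n², b = 2mn, c = m² + n²
m = 76, n = 3
a = 76² - 3² = 5776 - 9 = 5767
b = 2 × 76 × 3 = 456
c = 76² + 3² = 5776 + 9 = 5785
Verification: 5767² + 456² = 33258289 + 207936 = 33466225 = 5785² ✓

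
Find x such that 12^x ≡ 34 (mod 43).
5

Baby-step giant-step with step n = ⌈√43⌉ = 7.
Baby steps 12^j mod 43 (j:value) for j=0..6: 0:1, 1:12, 2:15, 3:8, 4:10, 5:34, 6:21.
h = 34 is already in the table at j=5, so x = 5.
Check: 12^5 ≡ 34 (mod 43).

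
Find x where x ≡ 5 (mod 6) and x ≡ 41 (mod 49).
41

Using Chinese Remainder Theorem:
M = 6 × 49 = 294
M1 = 49, M2 = 6
y1 = 49^(-1) mod 6 = 1
y2 = 6^(-1) mod 49 = 41
x = (5×49×1 + 41×6×41) mod 294 = 41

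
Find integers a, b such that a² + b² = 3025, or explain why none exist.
0² + 55² (a=0, b=55)

Factorization: 3025 = 5^2 × 11^2
By Fermat: n is sum of two squares iff every prime p ≡ 3 (mod 4) appears to even power.
All primes ≡ 3 (mod 4) appear to even power.
Search a = 0, 1, 2, … for 3025 - a² a perfect square: first hit at a = 0: 3025 - 0 = 3025 = 55².
3025 = 0² + 55² = 0 + 3025 ✓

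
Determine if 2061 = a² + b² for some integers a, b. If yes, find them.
6² + 45² (a=6, b=45)

Factorization: 2061 = 3^2 × 229
By Fermat: n is sum of two squares iff every prime p ≡ 3 (mod 4) appears to even power.
All primes ≡ 3 (mod 4) appear to even power.
Search a = 0, 1, 2, … for 2061 - a² a perfect square: first hit at a = 6: 2061 - 36 = 2025 = 45².
2061 = 6² + 45² = 36 + 2025 ✓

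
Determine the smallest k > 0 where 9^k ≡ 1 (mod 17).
8

17 is prime, so ord(9) divides φ(17) = 16.
Divisors of 16: 1, 2, 4, 8, 16.
Repeated squaring: 9^1 ≡ 9, 9^2 ≡ 13, 9^4 ≡ 16, 9^8 ≡ 1, 9^16 ≡ 1 (mod 17).
Test 9^d mod 17 for each divisor d in increasing order:
9^1 ≡ 9
9^2 ≡ 13
9^4 ≡ 16
9^8 ≡ 1  ← first divisor giving 1
The order is 8.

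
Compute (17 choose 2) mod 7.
3

Using Lucas' theorem:
Write n=17 and k=2 in base 7:
n in base 7: [2, 3]
k in base 7: [0, 2]
C(17,2) mod 7 = ∏ C(n_i, k_i) mod 7
Digit binomials (mod 7): C(2,0) = 1; C(3,2) = 3
Product: 1 × 3 = 3 ≡ 3 (mod 7)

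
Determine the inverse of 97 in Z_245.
48

gcd(97, 245) = 1, so the inverse exists.
Extended Euclidean algorithm on (245, 97):
245 = 2 × 97 + 51  ⟹  51 = (1)·245 + (-2)·97
97 = 1 × 51 + 46  ⟹  46 = (-1)·245 + (3)·97
51 = 1 × 46 + 5  ⟹  5 = (2)·245 + (-5)·97
46 = 9 × 5 + 1  ⟹  1 = (-19)·245 + (48)·97
So (48)·97 ≡ 1 (mod 245), i.e. 97^(-1) ≡ 48 (mod 245).
Check: 97 × 48 = 4656 ≡ 1 (mod 245)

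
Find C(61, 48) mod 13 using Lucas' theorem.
4

Using Lucas' theorem:
Write n=61 and k=48 in base 13:
n in base 13: [4, 9]
k in base 13: [3, 9]
C(61,48) mod 13 = ∏ C(n_i, k_i) mod 13
Digit binomials (mod 13): C(4,3) = 4; C(9,9) = 1
Product: 4 × 1 = 4 ≡ 4 (mod 13)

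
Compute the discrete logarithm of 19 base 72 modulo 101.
56

Baby-step giant-step with step n = ⌈√101⌉ = 11.
Baby steps 72^j mod 101 (j:value) for j=0..10: 0:1, 1:72, 2:33, 3:53, 4:79, 5:32, 6:82, 7:46, 8:80, 9:3, 10:14.
Giant-step multiplier: 72^(-11) ≡ 72^(100-11) = 72^89 ≡ 50 (mod 101).
Giant steps γ_i = 19·50^i mod 101: γ_0=19, γ_1=41, γ_2=30, γ_3=86, γ_4=58, γ_5=72 (in table at j=1).
x = i·n + j = 5·11 + 1 = 56.
Check: 72^56 ≡ 19 (mod 101).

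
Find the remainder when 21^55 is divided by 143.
109

Repeated squaring. Binary of 55 = 110111.
21^1 ≡ 21 (mod 143); 21^2 ≡ 12 (mod 143); 21^4 ≡ 1 (mod 143); 21^8 ≡ 1 (mod 143); 21^16 ≡ 1 (mod 143); 21^32 ≡ 1 (mod 143)
21^55 = 21^1 × 21^2 × 21^4 × 21^16 × 21^32 ≡ 109 (mod 143)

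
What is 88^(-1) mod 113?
9

gcd(88, 113) = 1, so the inverse exists.
Extended Euclidean algorithm on (113, 88):
113 = 1 × 88 + 25  ⟹  25 = (1)·113 + (-1)·88
88 = 3 × 25 + 13  ⟹  13 = (-3)·113 + (4)·88
25 = 1 × 13 + 12  ⟹  12 = (4)·113 + (-5)·88
13 = 1 × 12 + 1  ⟹  1 = (-7)·113 + (9)·88
So (9)·88 ≡ 1 (mod 113), i.e. 88^(-1) ≡ 9 (mod 113).
Check: 88 × 9 = 792 ≡ 1 (mod 113)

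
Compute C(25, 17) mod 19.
0

Using Lucas' theorem:
Write n=25 and k=17 in base 19:
n in base 19: [1, 6]
k in base 19: [0, 17]
C(25,17) mod 19 = ∏ C(n_i, k_i) mod 19
Digit binomials (mod 19): C(1,0) = 1; C(6,17) = 0 (k_i > n_i)
Product: 1 × 0 = 0 ≡ 0 (mod 19)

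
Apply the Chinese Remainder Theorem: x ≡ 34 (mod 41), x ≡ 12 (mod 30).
1182

Using Chinese Remainder Theorem:
M = 41 × 30 = 1230
M1 = 30, M2 = 41
y1 = 30^(-1) mod 41 = 26
y2 = 41^(-1) mod 30 = 11
x = (34×30×26 + 12×41×11) mod 1230 = 1182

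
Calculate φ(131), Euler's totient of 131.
130

131 = 131
φ(n) = n × ∏(1 - 1/p) for each prime p dividing n
φ(131) = 131 × (1 - 1/131) = 130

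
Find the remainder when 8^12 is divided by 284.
144

Repeated squaring. Binary of 12 = 1100.
8^1 ≡ 8 (mod 284); 8^2 ≡ 64 (mod 284); 8^4 ≡ 120 (mod 284); 8^8 ≡ 200 (mod 284)
8^12 = 8^4 × 8^8 ≡ 144 (mod 284)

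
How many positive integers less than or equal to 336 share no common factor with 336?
96

336 = 2^4 × 3 × 7
φ(n) = n × ∏(1 - 1/p) for each prime p dividing n
φ(336) = 336 × (1 - 1/2) × (1 - 1/3) × (1 - 1/7) = 96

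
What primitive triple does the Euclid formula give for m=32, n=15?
(799, 960, 1249)

Euclid's formula: a = m² - n², b = 2mn, c = m² + n²
m = 32, n = 15
a = 32² - 15² = 1024 - 225 = 799
b = 2 × 32 × 15 = 960
c = 32² + 15² = 1024 + 225 = 1249
Verification: 799² + 960² = 638401 + 921600 = 1560001 = 1249² ✓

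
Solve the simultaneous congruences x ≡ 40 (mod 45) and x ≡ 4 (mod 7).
130

Using Chinese Remainder Theorem:
M = 45 × 7 = 315
M1 = 7, M2 = 45
y1 = 7^(-1) mod 45 = 13
y2 = 45^(-1) mod 7 = 5
x = (40×7×13 + 4×45×5) mod 315 = 130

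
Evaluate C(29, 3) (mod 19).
6

Using Lucas' theorem:
Write n=29 and k=3 in base 19:
n in base 19: [1, 10]
k in base 19: [0, 3]
C(29,3) mod 19 = ∏ C(n_i, k_i) mod 19
Digit binomials (mod 19): C(1,0) = 1; C(10,3) = 120 ≡ 6
Product: 1 × 6 = 6 ≡ 6 (mod 19)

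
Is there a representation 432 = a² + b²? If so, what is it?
Not possible

Factorization: 432 = 2^4 × 3^3
By Fermat: n is sum of two squares iff every prime p ≡ 3 (mod 4) appears to even power.
Prime(s) ≡ 3 (mod 4) with odd exponent: [(3, 3)]
Therefore 432 cannot be expressed as a² + b².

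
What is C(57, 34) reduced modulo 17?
3

Using Lucas' theorem:
Write n=57 and k=34 in base 17:
n in base 17: [3, 6]
k in base 17: [2, 0]
C(57,34) mod 17 = ∏ C(n_i, k_i) mod 17
Digit binomials (mod 17): C(3,2) = 3; C(6,0) = 1
Product: 3 × 1 = 3 ≡ 3 (mod 17)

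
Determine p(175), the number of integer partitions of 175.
435157697830

p(n) counts ways to write n as a sum of positive integers (order ignored).
Euler's pentagonal recurrence: p(k) = p(k-1) + p(k-2) - p(k-5) - p(k-7) + p(k-12) + p(k-15) - ... (offsets j(3j∓1)/2, signs ++--, p(0)=1, p(<0)=0).
DP table for k = 0..174: p(0)=1, p(1)=1, p(2)=2, p(3)=3, p(4)=5, p(5)=7, p(6)=11, p(7)=15, p(8)=22, p(9)=30, p(10)=42, p(11)=56, p(12)=77, p(13)=101, p(14)=135, p(15)=176, p(16)=231, p(17)=297, p(18)=385, p(19)=490, p(20)=627, p(21)=792, p(22)=1002, p(23)=1255, p(24)=1575, p(25)=1958, p(26)=2436, p(27)=3010, p(28)=3718, p(29)=4565, p(30)=5604, p(31)=6842, p(32)=8349, p(33)=10143, p(34)=12310, p(35)=14883, p(36)=17977, p(37)=21637, p(38)=26015, p(39)=31185, p(40)=37338, p(41)=44583, p(42)=53174, p(43)=63261, p(44)=75175, p(45)=89134, p(46)=105558, p(47)=124754, p(48)=147273, p(49)=173525, p(50)=204226, p(51)=239943, p(52)=281589, p(53)=329931, p(54)=386155, p(55)=451276, p(56)=526823, p(57)=614154, p(58)=715220, p(59)=831820, p(60)=966467, p(61)=1121505, p(62)=1300156, p(63)=1505499, p(64)=1741630, p(65)=2012558, p(66)=2323520, p(67)=2679689, p(68)=3087735, p(69)=3554345, p(70)=4087968, p(71)=4697205, p(72)=5392783, p(73)=6185689, p(74)=7089500, p(75)=8118264, p(76)=9289091, p(77)=10619863, p(78)=12132164, p(79)=13848650, p(80)=15796476, p(81)=18004327, p(82)=20506255, p(83)=23338469, p(84)=26543660, p(85)=30167357, p(86)=34262962, p(87)=38887673, p(88)=44108109, p(89)=49995925, p(90)=56634173, p(91)=64112359, p(92)=72533807, p(93)=82010177, p(94)=92669720, p(95)=104651419, p(96)=118114304, p(97)=133230930, p(98)=150198136, p(99)=169229875, p(100)=190569292, p(101)=214481126, p(102)=241265379, p(103)=271248950, p(104)=304801365, p(105)=342325709, p(106)=384276336, p(107)=431149389, p(108)=483502844, p(109)=541946240, p(110)=607163746, p(111)=679903203, p(112)=761002156, p(113)=851376628, p(114)=952050665, p(115)=1064144451, p(116)=1188908248, p(117)=1327710076, p(118)=1482074143, p(119)=1653668665, p(120)=1844349560, p(121)=2056148051, p(122)=2291320912, p(123)=2552338241, p(124)=2841940500, p(125)=3163127352, p(126)=3519222692, p(127)=3913864295, p(128)=4351078600, p(129)=4835271870, p(130)=5371315400, p(131)=5964539504, p(132)=6620830889, p(133)=7346629512, p(134)=8149040695, p(135)=9035836076, p(136)=10015581680, p(137)=11097645016, p(138)=12292341831, p(139)=13610949895, p(140)=15065878135, p(141)=16670689208, p(142)=18440293320, p(143)=20390982757, p(144)=22540654445, p(145)=24908858009, p(146)=27517052599, p(147)=30388671978, p(148)=33549419497, p(149)=37027355200, p(150)=40853235313, p(151)=45060624582, p(152)=49686288421, p(153)=54770336324, p(154)=60356673280, p(155)=66493182097, p(156)=73232243759, p(157)=80630964769, p(158)=88751778802, p(159)=97662728555, p(160)=107438159466, p(161)=118159068427, p(162)=129913904637, p(163)=142798995930, p(164)=156919475295, p(165)=172389800255, p(166)=189334822579, p(167)=207890420102, p(168)=228204732751, p(169)=250438925115, p(170)=274768617130, p(171)=301384802048, p(172)=330495499613, p(173)=362326859895, p(174)=397125074750.
Final step: p(175) = p(174) + p(173) - p(170) - p(168) + p(163) + p(160) - p(153) - p(149) + p(140) + p(135) - p(124) - p(118) + p(105) + p(98) - p(83) - p(75) + p(58) + p(49) - p(30) - p(20)
= 397125074750 + 362326859895 - 274768617130 - 228204732751 + 142798995930 + 107438159466 - 54770336324 - 37027355200 + 15065878135 + 9035836076 - 2841940500 - 1482074143 + 342325709 + 150198136 - 23338469 - 8118264 + 715220 + 173525 - 5604 - 627
= 435157697830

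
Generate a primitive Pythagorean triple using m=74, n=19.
(5115, 2812, 5837)

Euclid's formula: a = m² - n², b = 2mn, c = m² + n²
m = 74, n = 19
a = 74² - 19² = 5476 - 361 = 5115
b = 2 × 74 × 19 = 2812
c = 74² + 19² = 5476 + 361 = 5837
Verification: 5115² + 2812² = 26163225 + 7907344 = 34070569 = 5837² ✓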